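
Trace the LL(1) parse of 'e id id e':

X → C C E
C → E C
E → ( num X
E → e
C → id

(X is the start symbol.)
Stack is shown with the top on the left.

Stack      Input        Action
------------------------------
X $        e id id e $  output X → C C E
C C E $    e id id e $  output C → E C
E C C E $  e id id e $  output E → e
e C C E $  e id id e $  match 'e'
C C E $    id id e $    output C → id
id C E $   id id e $    match 'id'
C E $      id e $       output C → id
id E $     id e $       match 'id'
E $        e $          output E → e
e $        e $          match 'e'
$          $            accept

The string is accepted.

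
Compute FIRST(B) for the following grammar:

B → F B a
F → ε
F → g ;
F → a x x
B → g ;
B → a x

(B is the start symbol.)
FIRST sets of the other non-terminals involved (by the same procedure, iterated to a fixed point):
  FIRST(F) = { 'a', 'g', ε }

From B → F B a:
  - F is a non-terminal: add FIRST(F) \ {ε} = { 'a', 'g' }
    F is nullable, so continue to the next symbol
  - B is the symbol being defined: contributes nothing new
    B is not nullable, so stop
From B → g ;:
  - g is a terminal: add 'g' and stop
From B → a x:
  - a is a terminal: add 'a' and stop

Collecting: FIRST(B) = { 'a', 'g' }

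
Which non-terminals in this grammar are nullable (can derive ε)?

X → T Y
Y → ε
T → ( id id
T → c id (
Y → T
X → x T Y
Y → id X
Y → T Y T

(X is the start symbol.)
{ 'Y' }

ε-productions: Y → ε
So Y is immediately nullable.
No further non-terminal can be added: every production for the remaining non-terminals contains a terminal or a non-nullable non-terminal.
Nullable = { 'Y' }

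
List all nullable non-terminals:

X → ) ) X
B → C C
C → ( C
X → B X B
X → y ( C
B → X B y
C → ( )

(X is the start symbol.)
None

There are no ε-productions, so no non-terminal can derive ε.
No non-terminals are nullable.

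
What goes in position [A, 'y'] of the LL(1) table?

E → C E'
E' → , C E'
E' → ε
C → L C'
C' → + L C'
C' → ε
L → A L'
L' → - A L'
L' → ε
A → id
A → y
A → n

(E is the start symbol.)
To find M[A, 'y'], we find productions for A where 'y' is in the predict set (PREDICT(N → α) = (FIRST(α) \ {ε}) ∪ (FOLLOW(N) if α ⇒* ε)).

A → id: PREDICT = { 'id' }
A → y: PREDICT = { 'y' }
  'y' is in predict set, so this production goes in M[A, 'y']
A → n: PREDICT = { 'n' }

M[A, 'y'] = A → y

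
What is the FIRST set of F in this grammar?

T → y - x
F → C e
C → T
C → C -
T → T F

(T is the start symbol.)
{ 'y' }

To compute FIRST(F), examine every production with F on the left-hand side, reading each right-hand side left to right until a non-nullable symbol is reached.

FIRST sets of the other non-terminals involved (by the same procedure, iterated to a fixed point):
  FIRST(C) = { 'y' }

From F → C e:
  - C is a non-terminal: add FIRST(C) \ {ε} = { 'y' }
    C is not nullable, so stop

Collecting: FIRST(F) = { 'y' }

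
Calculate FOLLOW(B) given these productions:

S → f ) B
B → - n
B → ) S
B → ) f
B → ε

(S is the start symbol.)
{ $ }

To compute FOLLOW(B), find every occurrence of B on a right-hand side N → α B β: add FIRST(β) \ {ε}, and if β is empty or nullable also add FOLLOW(N). Iterate to a fixed point.

In S → f ) B: B is at the end, add FOLLOW(S)

The FOLLOW sets referred to above (computed the same way, to a fixed point):
  FOLLOW(S) = { $ }

Taking the union: FOLLOW(B) = { $ }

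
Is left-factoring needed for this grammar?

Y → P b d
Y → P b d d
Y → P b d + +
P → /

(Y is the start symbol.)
Yes, Y has productions with common prefix 'P b d'

Left-factoring is needed when two productions for the same non-terminal
share a common prefix on the right-hand side.

Productions for Y:
  Y → P b d
  Y → P b d d
  Y → P b d + +

Found common prefix 'P b d' in productions for Y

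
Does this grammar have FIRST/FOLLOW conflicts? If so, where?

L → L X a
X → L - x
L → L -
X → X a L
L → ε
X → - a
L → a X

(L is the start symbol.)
A FIRST/FOLLOW conflict occurs when a non-terminal N has a nullable alternative N → β (β ⇒* ε) and another alternative N → α with FIRST(α) ∩ FOLLOW(N) ≠ ∅: on such a lookahead the parser cannot decide between expanding α and letting N vanish via β.

Nullable non-terminals: L.
FIRST sets used below: FIRST(L) = { '-', 'a', ε }, FIRST(X) = { '-', 'a' }

L: nullable alternative(s) L → ε; FOLLOW(L) = { $, '-', 'a' }
  L → L X a: FIRST \ {ε} = { '-', 'a' } — overlaps FOLLOW(L) on { '-', 'a' }: CONFLICT
  L → L -: FIRST \ {ε} = { '-', 'a' } — overlaps FOLLOW(L) on { '-', 'a' }: CONFLICT
  L → ε: FIRST \ {ε} = { } — this is the only nullable alternative, skip
  L → a X: FIRST \ {ε} = { 'a' } — overlaps FOLLOW(L) on { 'a' }: CONFLICT

X has no nullable alternative, so no FIRST/FOLLOW check is needed there.

So the grammar has 3 FIRST/FOLLOW conflicts (marked CONFLICT above).

Answer: Yes. L → L X a with FOLLOW(L) on { '-', 'a' }; L → L '-' with FOLLOW(L) on { '-', 'a' }; L → a X with FOLLOW(L) on { 'a' }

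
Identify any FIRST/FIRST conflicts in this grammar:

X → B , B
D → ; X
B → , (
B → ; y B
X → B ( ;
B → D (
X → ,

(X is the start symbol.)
A FIRST/FIRST conflict occurs when two productions N → α and N → β for the same non-terminal have FIRST(α) ∩ FIRST(β) ≠ ∅ (with ε ∈ FIRST of a nullable right-hand side, so two nullable alternatives also conflict).

FIRST sets of the non-terminals at (or reachable through a nullable prefix from) the front of some alternative:
  FIRST(B) = { ',', ';' }
  FIRST(D) = { ';' }

Productions for X:
  X → B , B: FIRST = { ',', ';' }
  X → B ( ;: FIRST = { ',', ';' }
  X → ,: FIRST = { ',' }
Productions for B:
  B → , (: FIRST = { ',' }
  B → ; y B: FIRST = { ';' }
  B → D (: FIRST = { ';' }
D has only one production, so no FIRST/FIRST conflict is possible there.

Conflict for X: X → B , B and X → B ( ;
  Overlap: { ',', ';' }
Conflict for X: X → B , B and X → ,
  Overlap: { ',' }
Conflict for X: X → B ( ; and X → ,
  Overlap: { ',' }
Conflict for B: B → ; y B and B → D (
  Overlap: { ';' }

Answer: Yes. X → B ',' B / X → B '(' ';' on { ',', ';' }; X → B ',' B / X → ',' on { ',' }; X → B '(' ';' / X → ',' on { ',' }; B → ';' y B / B → D '(' on { ';' }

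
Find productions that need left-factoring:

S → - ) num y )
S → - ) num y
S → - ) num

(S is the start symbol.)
Left-factoring is needed when two productions for the same non-terminal
share a common prefix on the right-hand side.

Productions for S:
  S → - ) num y )
  S → - ) num y
  S → - ) num

Found common prefix '- ) num' in productions for S

Answer: Yes, S has productions with common prefix '- ) num'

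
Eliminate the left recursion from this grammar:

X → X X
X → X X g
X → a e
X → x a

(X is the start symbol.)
X is directly left-recursive. The standard transformation for
  A → A α₁ | ... | A α_m | β₁ | ... | β_n
is
  A  → β₁ A' | ... | β_n A'
  A' → α₁ A' | ... | α_m A' | ε

X → a e becomes X → a e X'
X → x a becomes X → x a X'
X → X X becomes X' → X X'
X → X X g becomes X' → X g X'
Add X' → ε

Resulting grammar:
X → a e X'
X → x a X'
X' → X X'
X' → X g X'
X' → ε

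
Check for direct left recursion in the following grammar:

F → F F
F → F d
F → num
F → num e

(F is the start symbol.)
Yes, F is left-recursive

Direct left recursion occurs when N → N α for some non-terminal N (the right-hand side begins with the left-hand side itself).

F → F F: LEFT RECURSIVE (starts with F)
F → F d: LEFT RECURSIVE (starts with F)
F → num: starts with num
F → num e: starts with num

The grammar has direct left recursion on: F.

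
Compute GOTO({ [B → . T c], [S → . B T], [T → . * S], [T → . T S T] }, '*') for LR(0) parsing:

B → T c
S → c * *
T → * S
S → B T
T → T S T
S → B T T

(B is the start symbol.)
GOTO(I, '*') = CLOSURE({ [A → αX.β] : [A → α.Xβ] ∈ I, X = '*' })

Items with dot before '*', with the dot advanced:
  [T → . * S] → [T → * . S]
Closure of the advanced items:
  [T → * . S] has the dot before S: add [S → . c * *], [S → . B T], [S → . B T T]
  [S → . B T] has the dot before B: add [B → . T c]
  [B → . T c] has the dot before T: add [T → . * S], [T → . T S T]

GOTO = { [B → . T c], [S → . B T T], [S → . B T], [S → . c * *], [T → * . S], [T → . * S], [T → . T S T] }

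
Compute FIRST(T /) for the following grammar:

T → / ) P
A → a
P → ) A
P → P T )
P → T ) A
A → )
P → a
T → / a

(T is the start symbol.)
FIRST sets of the non-terminals involved (from the grammar, by fixed-point iteration):
  FIRST(T) = { '/' }

To compute FIRST(T /), process the symbols left to right:
Symbol T is a non-terminal. Add FIRST(T) \ {ε} = { '/' }
T is not nullable (ε ∉ FIRST(T)), so stop here.
FIRST(T /) = { '/' }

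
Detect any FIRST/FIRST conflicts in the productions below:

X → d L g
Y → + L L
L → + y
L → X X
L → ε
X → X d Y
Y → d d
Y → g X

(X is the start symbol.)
A FIRST/FIRST conflict occurs when two productions N → α and N → β for the same non-terminal have FIRST(α) ∩ FIRST(β) ≠ ∅ (with ε ∈ FIRST of a nullable right-hand side, so two nullable alternatives also conflict).

FIRST sets of the non-terminals at (or reachable through a nullable prefix from) the front of some alternative:
  FIRST(X) = { 'd' }

Productions for X:
  X → d L g: FIRST = { 'd' }
  X → X d Y: FIRST = { 'd' }
Productions for Y:
  Y → + L L: FIRST = { '+' }
  Y → d d: FIRST = { 'd' }
  Y → g X: FIRST = { 'g' }
Productions for L:
  L → + y: FIRST = { '+' }
  L → X X: FIRST = { 'd' }
  L → ε: FIRST = { ε }

Conflict for X: X → d L g and X → X d Y
  Overlap: { 'd' }

Answer: Yes. X → d L g / X → X d Y on { 'd' }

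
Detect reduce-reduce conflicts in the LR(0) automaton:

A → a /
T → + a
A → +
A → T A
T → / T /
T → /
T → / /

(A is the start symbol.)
Yes — I9: [T → / .] vs [T → / / .]

A reduce-reduce conflict occurs when an LR(0) state has two complete items [A → α .] and [B → β .] — both call for a reduction, and with no lookahead the parser cannot choose between them.

Augment with A' → A and build the canonical LR(0) collection (I0 = CLOSURE({[A' → . A]}), then GOTO on every symbol after a dot until no new states appear). It has 13 states:
  I0: { [A → . +], [A → . T A], [A → . a /], [A' → . A], [T → . + a], [T → . / /], [T → . / T /], [T → . /] }  — shift
  I1: { [A → + .], [T → + . a] }  — shift, reduce
  I2: { [T → . + a], [T → . / /], [T → . / T /], [T → . /], [T → / . /], [T → / . T /], [T → / .] }  — shift, reduce
  I3: { [A' → A .] }  — accept
  I4: { [A → . +], [A → . T A], [A → . a /], [A → T . A], [T → . + a], [T → . / /], [T → . / T /], [T → . /] }  — shift
  I5: { [A → a . /] }  — shift
  I6: { [A → a / .] }  — reduce
  I7: { [A → T A .] }  — reduce
  I8: { [T → + . a] }  — shift
  I9: { [T → . + a], [T → . / /], [T → . / T /], [T → . /], [T → / . /], [T → / . T /], [T → / .], [T → / / .] }  — shift, 2 reduces
  I10: { [T → / T . /] }  — shift
  I11: { [T → / T / .] }  — reduce
  I12: { [T → + a .] }  — reduce

I9 contains complete items [T → / .], [T → / / .] — reduce-reduce conflict.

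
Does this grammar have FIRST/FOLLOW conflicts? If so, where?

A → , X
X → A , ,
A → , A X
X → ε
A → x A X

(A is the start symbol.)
Nullable non-terminals: X.
FIRST sets used below: FIRST(A) = { ',', 'x' }

X: nullable alternative(s) X → ε; FOLLOW(X) = { $, ',', 'x' }
  X → A , ,: FIRST \ {ε} = { ',', 'x' } — overlaps FOLLOW(X) on { ',', 'x' }: CONFLICT
  X → ε: FIRST \ {ε} = { } — this is the only nullable alternative, skip

A has no nullable alternative, so no FIRST/FOLLOW check is needed there.

So the grammar has 1 FIRST/FOLLOW conflict (marked CONFLICT above).

Answer: Yes. X → A ',' ',' with FOLLOW(X) on { ',', 'x' }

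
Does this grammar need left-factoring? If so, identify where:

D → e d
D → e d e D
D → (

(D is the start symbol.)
Yes, D has productions with common prefix 'e d'

Left-factoring is needed when two productions for the same non-terminal
share a common prefix on the right-hand side.

Productions for D:
  D → e d
  D → e d e D
  D → (

Found common prefix 'e d' in productions for D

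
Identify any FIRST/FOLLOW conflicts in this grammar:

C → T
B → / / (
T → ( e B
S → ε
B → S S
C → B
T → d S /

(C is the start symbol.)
A FIRST/FOLLOW conflict occurs when a non-terminal N has a nullable alternative N → β (β ⇒* ε) and another alternative N → α with FIRST(α) ∩ FOLLOW(N) ≠ ∅: on such a lookahead the parser cannot decide between expanding α and letting N vanish via β.

Nullable non-terminals: B, C, S.
FIRST sets used below: FIRST(S) = { ε }, FIRST(T) = { '(', 'd' }, FIRST(B) = { '/', ε }

B: nullable alternative(s) B → S S; FOLLOW(B) = { $ }
  B → / / (: FIRST \ {ε} = { '/' } — disjoint from FOLLOW(B)
  B → S S: FIRST \ {ε} = { } — this is the only nullable alternative, skip

C: nullable alternative(s) C → B; FOLLOW(C) = { $ }
  C → T: FIRST \ {ε} = { '(', 'd' } — disjoint from FOLLOW(C)
  C → B: FIRST \ {ε} = { '/' } — this is the only nullable alternative, skip
S has a nullable alternative but only one production, so nothing to check.

T has no nullable alternative, so no FIRST/FOLLOW check is needed there.

No FIRST/FOLLOW conflicts found.

Answer: No FIRST/FOLLOW conflicts.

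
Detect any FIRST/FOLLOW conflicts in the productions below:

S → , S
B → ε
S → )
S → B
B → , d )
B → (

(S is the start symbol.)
A FIRST/FOLLOW conflict occurs when a non-terminal N has a nullable alternative N → β (β ⇒* ε) and another alternative N → α with FIRST(α) ∩ FOLLOW(N) ≠ ∅: on such a lookahead the parser cannot decide between expanding α and letting N vanish via β.

Nullable non-terminals: B, S.
FIRST sets used below: FIRST(B) = { '(', ',', ε }

B: nullable alternative(s) B → ε; FOLLOW(B) = { $ }
  B → ε: FIRST \ {ε} = { } — this is the only nullable alternative, skip
  B → , d ): FIRST \ {ε} = { ',' } — disjoint from FOLLOW(B)
  B → (: FIRST \ {ε} = { '(' } — disjoint from FOLLOW(B)

S: nullable alternative(s) S → B; FOLLOW(S) = { $ }
  S → , S: FIRST \ {ε} = { ',' } — disjoint from FOLLOW(S)
  S → ): FIRST \ {ε} = { ')' } — disjoint from FOLLOW(S)
  S → B: FIRST \ {ε} = { '(', ',' } — this is the only nullable alternative, skip

No FIRST/FOLLOW conflicts found.

Answer: No FIRST/FOLLOW conflicts.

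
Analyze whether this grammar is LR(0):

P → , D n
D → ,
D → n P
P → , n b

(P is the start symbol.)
A grammar is LR(0) if no state in the canonical LR(0) collection has:
  - both a shift item (dot before a terminal) and a complete item (shift-reduce conflict), or
  - two or more complete items (reduce-reduce conflict; the accept item [P' → P .] counts as a complete item here).

Augment with P' → P and build the canonical LR(0) collection (I0 = CLOSURE({[P' → . P]}), then GOTO on every symbol after a dot until no new states appear). It has 9 states:
  I0: { [P → . , D n], [P → . , n b], [P' → . P] }  — shift
  I1: { [D → . ,], [D → . n P], [P → , . D n], [P → , . n b] }  — shift
  I2: { [P' → P .] }  — accept
  I3: { [D → , .] }  — reduce
  I4: { [P → , D . n] }  — shift
  I5: { [D → n . P], [P → , n . b], [P → . , D n], [P → . , n b] }  — shift
  I6: { [D → n P .] }  — reduce
  I7: { [P → , n b .] }  — reduce
  I8: { [P → , D n .] }  — reduce

Every state is either a pure shift/goto state or contains exactly one complete item and nothing to shift — no conflicts. The grammar is LR(0).

Answer: Yes, the grammar is LR(0)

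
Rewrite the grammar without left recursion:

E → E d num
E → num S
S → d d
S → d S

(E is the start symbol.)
E → num S E'
E' → d num E'
E' → ε
S → d d
S → d S

E is directly left-recursive. The standard transformation for
  A → A α₁ | ... | A α_m | β₁ | ... | β_n
is
  A  → β₁ A' | ... | β_n A'
  A' → α₁ A' | ... | α_m A' | ε

E → num S becomes E → num S E'
E → E d num becomes E' → d num E'
Add E' → ε

Productions for other non-terminals are unchanged:
  S → d d
  S → d S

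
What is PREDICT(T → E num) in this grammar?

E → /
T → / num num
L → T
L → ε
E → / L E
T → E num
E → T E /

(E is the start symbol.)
PREDICT(T → E num) = (FIRST(RHS) \ {ε}) ∪ (FOLLOW(T) if ε ∈ FIRST(RHS), i.e. RHS ⇒* ε)
FIRST(E) = { '/' }
FIRST(E num) = { '/' }
ε ∉ FIRST(E num), so FOLLOW(T) is not added.
PREDICT(T → E num) = { '/' }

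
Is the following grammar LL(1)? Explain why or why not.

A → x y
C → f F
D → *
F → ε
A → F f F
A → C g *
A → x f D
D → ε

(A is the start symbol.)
No. Predict set conflict for A: { 'x' }

A grammar is LL(1) if for each non-terminal N with multiple productions, the predict sets of those productions are pairwise disjoint, where PREDICT(N → α) = (FIRST(α) \ {ε}) ∪ (FOLLOW(N) if α ⇒* ε).

Relevant sets:
  FIRST(F) = { ε }
  FIRST(C) = { 'f' }
  FOLLOW(D) = { $ }

For A:
  PREDICT(A → x y) = { 'x' }
  PREDICT(A → F f F) = { 'f' }
  PREDICT(A → C g '*') = { 'f' }
  PREDICT(A → x f D) = { 'x' }
For D:
  PREDICT(D → '*') = { '*' }
  PREDICT(D → ε) = { $ }
C, F have a single production, so nothing to check there.

Conflict found: Predict set conflict for A: { 'x' }
The grammar is NOT LL(1).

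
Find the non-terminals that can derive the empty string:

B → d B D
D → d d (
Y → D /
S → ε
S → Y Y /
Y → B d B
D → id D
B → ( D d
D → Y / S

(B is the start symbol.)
{ 'S' }

A non-terminal is nullable if it can derive ε (the empty string): either it has an ε-production, or it has a production whose right-hand side consists entirely of nullable non-terminals.

ε-productions: S → ε
So S is immediately nullable.
No further non-terminal can be added: every production for the remaining non-terminals contains a terminal or a non-nullable non-terminal.
Nullable = { 'S' }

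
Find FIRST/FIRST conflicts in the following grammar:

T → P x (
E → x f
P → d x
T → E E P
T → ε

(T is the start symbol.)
FIRST sets of the non-terminals at (or reachable through a nullable prefix from) the front of some alternative:
  FIRST(P) = { 'd' }
  FIRST(E) = { 'x' }

Productions for T:
  T → P x (: FIRST = { 'd' }
  T → E E P: FIRST = { 'x' }
  T → ε: FIRST = { ε }
E, P have only one production, so no FIRST/FIRST conflict is possible there.

All alternatives of each non-terminal have pairwise disjoint FIRST sets.

Answer: No FIRST/FIRST conflicts.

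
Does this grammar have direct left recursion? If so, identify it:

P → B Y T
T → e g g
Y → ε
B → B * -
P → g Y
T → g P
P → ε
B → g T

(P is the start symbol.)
Yes, B is left-recursive

P → B Y T: starts with B
T → e g g: starts with e
Y → ε: starts with ε
B → B * -: LEFT RECURSIVE (starts with B)
P → g Y: starts with g
T → g P: starts with g
P → ε: starts with ε
B → g T: starts with g

The grammar has direct left recursion on: B.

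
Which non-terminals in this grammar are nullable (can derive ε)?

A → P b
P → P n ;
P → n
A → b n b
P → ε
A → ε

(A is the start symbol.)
A non-terminal is nullable if it can derive ε (the empty string): either it has an ε-production, or it has a production whose right-hand side consists entirely of nullable non-terminals.

ε-productions: P → ε, A → ε
So P, A are immediately nullable.
Every non-terminal is now nullable.
Nullable = { 'A', 'P' }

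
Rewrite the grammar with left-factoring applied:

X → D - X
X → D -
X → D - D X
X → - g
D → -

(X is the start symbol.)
Left-factoring transforms A → αβ₁ | αβ₂ into A → αA' and A' → β₁ | β₂
(α is the longest common prefix among the alternatives). Repeat until
no nonterminal has two alternatives with a common prefix.

Round 1: X has alternatives sharing prefix 'D -'. Introduce X': X → D - X'
  Add: X' → X
  Add: X' → ε
  Add: X' → D X

No remaining common prefixes — done.

Resulting grammar:
X → D - X'
X' → X
X' → ε
X' → D X
X → - g
D → -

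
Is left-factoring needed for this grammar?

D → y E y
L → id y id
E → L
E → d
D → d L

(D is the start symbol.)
No, left-factoring is not needed

Left-factoring is needed when two productions for the same non-terminal
share a common prefix on the right-hand side.

Productions for D:
  D → y E y
  D → d L
Productions for E:
  E → L
  E → d

No common prefixes found.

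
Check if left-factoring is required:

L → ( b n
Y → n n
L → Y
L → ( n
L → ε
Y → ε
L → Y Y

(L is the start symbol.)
Yes, L has productions with common prefix '('; L has productions with common prefix 'Y'

Left-factoring is needed when two productions for the same non-terminal
share a common prefix on the right-hand side.

Productions for L:
  L → ( b n
  L → Y
  L → ( n
  L → ε
  L → Y Y
Productions for Y:
  Y → n n
  Y → ε

Found common prefix '(' in productions for L
Found common prefix 'Y' in productions for L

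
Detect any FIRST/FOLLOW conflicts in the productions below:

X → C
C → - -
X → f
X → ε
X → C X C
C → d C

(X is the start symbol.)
Yes. X → C with FOLLOW(X) on { '-', 'd' }; X → C X C with FOLLOW(X) on { '-', 'd' }

Nullable non-terminals: X.
FIRST sets used below: FIRST(C) = { '-', 'd' }

X: nullable alternative(s) X → ε; FOLLOW(X) = { $, '-', 'd' }
  X → C: FIRST \ {ε} = { '-', 'd' } — overlaps FOLLOW(X) on { '-', 'd' }: CONFLICT
  X → f: FIRST \ {ε} = { 'f' } — disjoint from FOLLOW(X)
  X → ε: FIRST \ {ε} = { } — this is the only nullable alternative, skip
  X → C X C: FIRST \ {ε} = { '-', 'd' } — overlaps FOLLOW(X) on { '-', 'd' }: CONFLICT

C has no nullable alternative, so no FIRST/FOLLOW check is needed there.

So the grammar has 2 FIRST/FOLLOW conflicts (marked CONFLICT above).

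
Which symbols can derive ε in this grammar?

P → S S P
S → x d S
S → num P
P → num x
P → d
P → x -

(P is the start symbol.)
None

A non-terminal is nullable if it can derive ε (the empty string): either it has an ε-production, or it has a production whose right-hand side consists entirely of nullable non-terminals.

There are no ε-productions, so no non-terminal can derive ε.
No non-terminals are nullable.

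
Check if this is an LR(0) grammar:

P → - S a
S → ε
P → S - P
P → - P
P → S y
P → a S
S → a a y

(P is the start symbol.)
No. Shift-reduce conflict between [S → .] and [P → . - P]

A grammar is LR(0) if no state in the canonical LR(0) collection has:
  - both a shift item (dot before a terminal) and a complete item (shift-reduce conflict), or
  - two or more complete items (reduce-reduce conflict; the accept item [P' → P .] counts as a complete item here).

Augment with P' → P and build the canonical LR(0) collection (I0 = CLOSURE({[P' → . P]}), then GOTO on every symbol after a dot until no new states appear). It has 15 states:
  I0: { [P → . - P], [P → . - S a], [P → . S - P], [P → . S y], [P → . a S], [P' → . P], [S → . a a y], [S → .] }  — shift, reduce
  I1: { [P → - . P], [P → - . S a], [P → . - P], [P → . - S a], [P → . S - P], [P → . S y], [P → . a S], [S → . a a y], [S → .] }  — shift, reduce
  I2: { [P' → P .] }  — accept
  I3: { [P → S . - P], [P → S . y] }  — shift
  I4: { [P → a . S], [S → . a a y], [S → .], [S → a . a y] }  — shift, reduce
  I5: { [P → a S .] }  — reduce
  I6: { [S → a . a y], [S → a a . y] }  — shift
  I7: { [S → a a . y] }  — shift
  I8: { [S → a a y .] }  — reduce
  I9: { [P → . - P], [P → . - S a], [P → . S - P], [P → . S y], [P → . a S], [P → S - . P], [S → . a a y], [S → .] }  — shift, reduce
  I10: { [P → S y .] }  — reduce
  I11: { [P → S - P .] }  — reduce
  I12: { [P → - P .] }  — reduce
  I13: { [P → - S . a], [P → S . - P], [P → S . y] }  — shift
  I14: { [P → - S a .] }  — reduce

Conflict in state I0:
  Shift-reduce conflict between [S → .] and [P → . - P]
So the grammar is NOT LR(0).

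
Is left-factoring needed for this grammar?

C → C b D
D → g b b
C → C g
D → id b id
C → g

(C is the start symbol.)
Left-factoring is needed when two productions for the same non-terminal
share a common prefix on the right-hand side.

Productions for C:
  C → C b D
  C → C g
  C → g
Productions for D:
  D → g b b
  D → id b id

Found common prefix 'C' in productions for C

Answer: Yes, C has productions with common prefix 'C'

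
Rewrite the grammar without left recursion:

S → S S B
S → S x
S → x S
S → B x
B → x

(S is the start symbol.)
S is directly left-recursive. The standard transformation for
  A → A α₁ | ... | A α_m | β₁ | ... | β_n
is
  A  → β₁ A' | ... | β_n A'
  A' → α₁ A' | ... | α_m A' | ε

S → x S becomes S → x S S'
S → B x becomes S → B x S'
S → S S B becomes S' → S B S'
S → S x becomes S' → x S'
Add S' → ε

Productions for other non-terminals are unchanged:
  B → x

Resulting grammar:
S → x S S'
S → B x S'
S' → S B S'
S' → x S'
S' → ε
B → x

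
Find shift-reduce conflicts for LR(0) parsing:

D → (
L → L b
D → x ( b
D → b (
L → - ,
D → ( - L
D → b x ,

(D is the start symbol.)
Augment with D' → D and build the canonical LR(0) collection (I0 = CLOSURE({[D' → . D]}), then GOTO on every symbol after a dot until no new states appear). It has 15 states:
  I0: { [D → . ( - L], [D → . (], [D → . b (], [D → . b x ,], [D → . x ( b], [D' → . D] }  — shift
  I1: { [D → ( . - L], [D → ( .] }  — shift, reduce
  I2: { [D' → D .] }  — accept
  I3: { [D → b . (], [D → b . x ,] }  — shift
  I4: { [D → x . ( b] }  — shift
  I5: { [D → x ( . b] }  — shift
  I6: { [D → x ( b .] }  — reduce
  I7: { [D → b ( .] }  — reduce
  I8: { [D → b x . ,] }  — shift
  I9: { [D → b x , .] }  — reduce
  I10: { [D → ( - . L], [L → . - ,], [L → . L b] }  — shift
  I11: { [L → - . ,] }  — shift
  I12: { [D → ( - L .], [L → L . b] }  — shift, reduce
  I13: { [L → L b .] }  — reduce
  I14: { [L → - , .] }  — reduce

I1 contains reduce item [D → ( .] and shift item [D → ( . - L] — shift-reduce conflict.
I12 contains reduce item [D → ( - L .] and shift item [L → L . b] — shift-reduce conflict.

Answer: Yes — I1: [D → ( .] vs [D → ( . - L]; I12: [D → ( - L .] vs [L → L . b]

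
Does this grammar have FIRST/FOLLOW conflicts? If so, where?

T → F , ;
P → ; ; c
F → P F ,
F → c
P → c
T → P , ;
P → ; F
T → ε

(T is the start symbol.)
No FIRST/FOLLOW conflicts.

A FIRST/FOLLOW conflict occurs when a non-terminal N has a nullable alternative N → β (β ⇒* ε) and another alternative N → α with FIRST(α) ∩ FOLLOW(N) ≠ ∅: on such a lookahead the parser cannot decide between expanding α and letting N vanish via β.

Nullable non-terminals: T.
FIRST sets used below: FIRST(F) = { ';', 'c' }, FIRST(P) = { ';', 'c' }

T: nullable alternative(s) T → ε; FOLLOW(T) = { $ }
  T → F , ;: FIRST \ {ε} = { ';', 'c' } — disjoint from FOLLOW(T)
  T → P , ;: FIRST \ {ε} = { ';', 'c' } — disjoint from FOLLOW(T)
  T → ε: FIRST \ {ε} = { } — this is the only nullable alternative, skip

F, P have no nullable alternative, so no FIRST/FOLLOW check is needed there.

No FIRST/FOLLOW conflicts found.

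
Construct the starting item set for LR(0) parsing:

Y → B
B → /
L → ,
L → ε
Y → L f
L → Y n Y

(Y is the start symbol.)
First, augment the grammar with Y' → Y
I₀ = CLOSURE({ [Y' → . Y] }):
  [Y' → . Y] has the dot before Y: add [Y → . B], [Y → . L f]
  [Y → . B] has the dot before B: add [B → . /]
  [Y → . L f] has the dot before L: add [L → . ,], [L → .], [L → . Y n Y]
No further items can be added.

I₀ = { [B → . /], [L → . ,], [L → . Y n Y], [L → .], [Y → . B], [Y → . L f], [Y' → . Y] }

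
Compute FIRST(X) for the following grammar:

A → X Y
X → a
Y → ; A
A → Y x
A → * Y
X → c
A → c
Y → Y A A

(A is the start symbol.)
From X → a:
  - a is a terminal: add 'a' and stop
From X → c:
  - c is a terminal: add 'c' and stop

Collecting: FIRST(X) = { 'a', 'c' }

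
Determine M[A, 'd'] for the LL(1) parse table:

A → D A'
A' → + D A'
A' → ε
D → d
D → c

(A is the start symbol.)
To find M[A, 'd'], we find productions for A where 'd' is in the predict set (PREDICT(N → α) = (FIRST(α) \ {ε}) ∪ (FOLLOW(N) if α ⇒* ε)).

Relevant sets:
  FIRST(D) = { 'c', 'd' }

A → D A': PREDICT = { 'c', 'd' }
  'd' is in predict set, so this production goes in M[A, 'd']

M[A, 'd'] = A → D A'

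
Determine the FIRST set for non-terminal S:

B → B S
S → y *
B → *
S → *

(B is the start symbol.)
{ '*', 'y' }

From S → y *:
  - y is a terminal: add 'y' and stop
From S → *:
  - '*' is a terminal: add '*' and stop

Collecting: FIRST(S) = { '*', 'y' }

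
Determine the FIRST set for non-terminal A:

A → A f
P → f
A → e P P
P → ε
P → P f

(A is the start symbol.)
{ 'e' }

To compute FIRST(A), examine every production with A on the left-hand side, reading each right-hand side left to right until a non-nullable symbol is reached.

From A → A f:
  - A is the symbol being defined: contributes nothing new
    A is not nullable, so stop
From A → e P P:
  - e is a terminal: add 'e' and stop

Collecting: FIRST(A) = { 'e' }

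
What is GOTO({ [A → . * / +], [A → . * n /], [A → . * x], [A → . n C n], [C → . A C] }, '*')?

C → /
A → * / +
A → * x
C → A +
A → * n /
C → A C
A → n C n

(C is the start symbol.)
GOTO(I, '*') = CLOSURE({ [A → αX.β] : [A → α.Xβ] ∈ I, X = '*' })

Items with dot before '*', with the dot advanced:
  [A → . * / +] → [A → * . / +]
  [A → . * n /] → [A → * . n /]
  [A → . * x] → [A → * . x]
Closure adds nothing (no advanced item has the dot before a non-terminal).

GOTO = { [A → * . / +], [A → * . n /], [A → * . x] }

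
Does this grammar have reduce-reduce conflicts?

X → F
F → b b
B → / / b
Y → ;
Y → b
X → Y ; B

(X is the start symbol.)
Augment with X' → X and build the canonical LR(0) collection (I0 = CLOSURE({[X' → . X]}), then GOTO on every symbol after a dot until no new states appear). It has 12 states:
  I0: { [F → . b b], [X → . F], [X → . Y ; B], [X' → . X], [Y → . ;], [Y → . b] }  — shift
  I1: { [Y → ; .] }  — reduce
  I2: { [X → F .] }  — reduce
  I3: { [X' → X .] }  — accept
  I4: { [X → Y . ; B] }  — shift
  I5: { [F → b . b], [Y → b .] }  — shift, reduce
  I6: { [F → b b .] }  — reduce
  I7: { [B → . / / b], [X → Y ; . B] }  — shift
  I8: { [B → / . / b] }  — shift
  I9: { [X → Y ; B .] }  — reduce
  I10: { [B → / / . b] }  — shift
  I11: { [B → / / b .] }  — reduce

No state contains more than one complete item.

Answer: No reduce-reduce conflicts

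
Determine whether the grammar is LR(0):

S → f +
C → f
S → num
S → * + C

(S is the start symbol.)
Yes, the grammar is LR(0)

Augment with S' → S and build the canonical LR(0) collection (I0 = CLOSURE({[S' → . S]}), then GOTO on every symbol after a dot until no new states appear). It has 9 states:
  I0: { [S → . * + C], [S → . f +], [S → . num], [S' → . S] }  — shift
  I1: { [S → * . + C] }  — shift
  I2: { [S' → S .] }  — accept
  I3: { [S → f . +] }  — shift
  I4: { [S → num .] }  — reduce
  I5: { [S → f + .] }  — reduce
  I6: { [C → . f], [S → * + . C] }  — shift
  I7: { [S → * + C .] }  — reduce
  I8: { [C → f .] }  — reduce

Every state is either a pure shift/goto state or contains exactly one complete item and nothing to shift — no conflicts. The grammar is LR(0).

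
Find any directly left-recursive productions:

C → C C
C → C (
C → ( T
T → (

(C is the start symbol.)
Yes, C is left-recursive

Direct left recursion occurs when N → N α for some non-terminal N (the right-hand side begins with the left-hand side itself).

C → C C: LEFT RECURSIVE (starts with C)
C → C (: LEFT RECURSIVE (starts with C)
C → ( T: starts with '('
T → (: starts with '('

The grammar has direct left recursion on: C.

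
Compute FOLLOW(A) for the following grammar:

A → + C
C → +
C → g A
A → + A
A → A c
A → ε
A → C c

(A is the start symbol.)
{ $, 'c' }

A is the start symbol, so $ ∈ FOLLOW(A).
In C → g A: A is at the end, add FOLLOW(C)
In A → + A: A is at the end; this adds FOLLOW(A) to itself — nothing new
In A → A c: A is followed by c, add FIRST(c) \ {ε} = { 'c' }

The FOLLOW sets referred to above (computed the same way, to a fixed point):
  FOLLOW(C) = { $, 'c' }

Taking the union: FOLLOW(A) = { $, 'c' }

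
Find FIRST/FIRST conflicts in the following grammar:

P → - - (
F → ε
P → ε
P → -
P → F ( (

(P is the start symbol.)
FIRST sets of the non-terminals at (or reachable through a nullable prefix from) the front of some alternative:
  FIRST(F) = { ε }

Productions for P:
  P → - - (: FIRST = { '-' }
  P → ε: FIRST = { ε }
  P → -: FIRST = { '-' }
  P → F ( (: FIRST = { '(' }
F has only one production, so no FIRST/FIRST conflict is possible there.

Conflict for P: P → - - ( and P → -
  Overlap: { '-' }

Answer: Yes. P → '-' '-' '(' / P → '-' on { '-' }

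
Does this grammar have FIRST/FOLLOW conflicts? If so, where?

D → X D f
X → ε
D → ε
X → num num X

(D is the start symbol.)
Nullable non-terminals: D, X.
FIRST sets used below: FIRST(X) = { 'num', ε }, FIRST(D) = { 'f', 'num', ε }

D: nullable alternative(s) D → ε; FOLLOW(D) = { $, 'f' }
  D → X D f: FIRST \ {ε} = { 'f', 'num' } — overlaps FOLLOW(D) on { 'f' }: CONFLICT
  D → ε: FIRST \ {ε} = { } — this is the only nullable alternative, skip

X: nullable alternative(s) X → ε; FOLLOW(X) = { 'f', 'num' }
  X → ε: FIRST \ {ε} = { } — this is the only nullable alternative, skip
  X → num num X: FIRST \ {ε} = { 'num' } — overlaps FOLLOW(X) on { 'num' }: CONFLICT

So the grammar has 2 FIRST/FOLLOW conflicts (marked CONFLICT above).

Answer: Yes. D → X D f with FOLLOW(D) on { 'f' }; X → num num X with FOLLOW(X) on { 'num' }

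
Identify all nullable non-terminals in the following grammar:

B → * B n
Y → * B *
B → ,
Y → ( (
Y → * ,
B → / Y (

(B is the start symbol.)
None

There are no ε-productions, so no non-terminal can derive ε.
No non-terminals are nullable.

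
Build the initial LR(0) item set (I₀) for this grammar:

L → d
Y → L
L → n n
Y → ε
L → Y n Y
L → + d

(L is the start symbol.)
{ [L → . + d], [L → . Y n Y], [L → . d], [L → . n n], [L' → . L], [Y → . L], [Y → .] }

First, augment the grammar with L' → L
I₀ = CLOSURE({ [L' → . L] }):
  [L' → . L] has the dot before L: add [L → . d], [L → . n n], [L → . Y n Y], [L → . + d]
  [L → . Y n Y] has the dot before Y: add [Y → . L], [Y → .]
No further items can be added.

I₀ = { [L → . + d], [L → . Y n Y], [L → . d], [L → . n n], [L' → . L], [Y → . L], [Y → .] }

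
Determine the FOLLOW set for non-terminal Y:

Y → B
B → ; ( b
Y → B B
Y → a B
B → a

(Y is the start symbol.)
Y is the start symbol, so $ ∈ FOLLOW(Y).
Y does not occur on any right-hand side.

Taking the union: FOLLOW(Y) = { $ }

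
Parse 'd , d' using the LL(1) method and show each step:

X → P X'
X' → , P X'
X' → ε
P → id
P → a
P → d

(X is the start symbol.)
LL(1) parsing maintains a stack (initially the start symbol over $) and the input. At each step: if the stack top is a terminal, match it against the current input token; if it is a non-terminal N, replace it with the RHS of M[N, lookahead] (the unique production whose predict set contains the lookahead).

Stack is shown with the top on the left.

Stack     Input    Action
-------------------------
X $       d , d $  output X → P X'
P X' $    d , d $  output P → d
d X' $    d , d $  match 'd'
X' $      , d $    output X' → , P X'
, P X' $  , d $    match ','
P X' $    d $      output P → d
d X' $    d $      match 'd'
X' $      $        output X' → ε
$         $        accept

The string is accepted.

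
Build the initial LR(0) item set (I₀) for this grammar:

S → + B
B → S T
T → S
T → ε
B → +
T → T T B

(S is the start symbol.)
First, augment the grammar with S' → S
I₀ = CLOSURE({ [S' → . S] }):
  [S' → . S] has the dot before S: add [S → . + B]
No further items can be added.

I₀ = { [S → . + B], [S' → . S] }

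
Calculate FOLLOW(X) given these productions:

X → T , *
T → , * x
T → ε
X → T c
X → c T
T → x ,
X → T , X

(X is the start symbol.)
To compute FOLLOW(X), find every occurrence of X on a right-hand side N → α X β: add FIRST(β) \ {ε}, and if β is empty or nullable also add FOLLOW(N). Iterate to a fixed point.

X is the start symbol, so $ ∈ FOLLOW(X).
In X → T , X: X is at the end; this adds FOLLOW(X) to itself — nothing new

Taking the union: FOLLOW(X) = { $ }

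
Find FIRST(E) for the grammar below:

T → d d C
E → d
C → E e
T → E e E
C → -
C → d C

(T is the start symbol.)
To compute FIRST(E), examine every production with E on the left-hand side, reading each right-hand side left to right until a non-nullable symbol is reached.

From E → d:
  - d is a terminal: add 'd' and stop

Collecting: FIRST(E) = { 'd' }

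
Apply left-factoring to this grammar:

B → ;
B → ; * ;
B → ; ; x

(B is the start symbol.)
B → ; B'
B' → ε
B' → * ;
B' → ; x

Left-factoring transforms A → αβ₁ | αβ₂ into A → αA' and A' → β₁ | β₂
(α is the longest common prefix among the alternatives). Repeat until
no nonterminal has two alternatives with a common prefix.

Round 1: B has alternatives sharing prefix ';'. Introduce B': B → ; B'
  Add: B' → ε
  Add: B' → * ;
  Add: B' → ; x

No remaining common prefixes — done.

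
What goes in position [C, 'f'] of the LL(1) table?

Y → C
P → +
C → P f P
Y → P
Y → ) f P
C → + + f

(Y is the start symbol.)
To find M[C, 'f'], we find productions for C where 'f' is in the predict set (PREDICT(N → α) = (FIRST(α) \ {ε}) ∪ (FOLLOW(N) if α ⇒* ε)).

Relevant sets:
  FIRST(P) = { '+' }

C → P f P: PREDICT = { '+' }
C → + + f: PREDICT = { '+' }

M[C, 'f'] is empty (no production applies)

Answer: Empty (error entry)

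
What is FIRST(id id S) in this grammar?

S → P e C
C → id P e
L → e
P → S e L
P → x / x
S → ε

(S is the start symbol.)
{ 'id' }

To compute FIRST(id id S), process the symbols left to right:
Symbol id is a terminal. Add 'id' and stop.
FIRST(id id S) = { 'id' }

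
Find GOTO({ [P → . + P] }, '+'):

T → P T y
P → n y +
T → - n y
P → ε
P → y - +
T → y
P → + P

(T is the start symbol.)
GOTO(I, '+') = CLOSURE({ [A → αX.β] : [A → α.Xβ] ∈ I, X = '+' })

Items with dot before '+', with the dot advanced:
  [P → . + P] → [P → + . P]
Closure of the advanced items:
  [P → + . P] has the dot before P: add [P → . n y +], [P → .], [P → . y - +], [P → . + P]

GOTO = { [P → + . P], [P → . + P], [P → . n y +], [P → . y - +], [P → .] }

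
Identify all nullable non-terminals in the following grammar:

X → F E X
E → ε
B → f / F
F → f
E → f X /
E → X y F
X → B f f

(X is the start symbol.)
A non-terminal is nullable if it can derive ε (the empty string): either it has an ε-production, or it has a production whose right-hand side consists entirely of nullable non-terminals.

ε-productions: E → ε
So E is immediately nullable.
No further non-terminal can be added: every production for the remaining non-terminals contains a terminal or a non-nullable non-terminal.
Nullable = { 'E' }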